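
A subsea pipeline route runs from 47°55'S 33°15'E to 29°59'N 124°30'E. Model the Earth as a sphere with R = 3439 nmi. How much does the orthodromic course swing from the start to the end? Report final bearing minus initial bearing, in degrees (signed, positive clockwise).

Initial bearing θ₁ = atan2(sin Δλ cos φ₂, cos φ₁ sin φ₂ − sin φ₁ cos φ₂ cos Δλ) = 69.67°
Final bearing θ₂ = (initial bearing from the destination back to the start) + 180° = 46.51°
Δθ = θ₂ − θ₁ = -23.2°

-23.2°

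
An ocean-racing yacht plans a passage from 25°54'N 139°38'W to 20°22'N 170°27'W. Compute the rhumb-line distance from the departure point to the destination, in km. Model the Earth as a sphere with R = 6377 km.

Rhumb course C = atan2(Δλ, Δψ) with Δψ = ln[tan(π/4+φ₂/2)/tan(π/4+φ₁/2)] = -0.1051, Δλ = -0.5379 → C = 258.95°
d = R·|Δφ| / |cos C| = 6377·0.09657 / 0.19174 = 3212 km

3212 km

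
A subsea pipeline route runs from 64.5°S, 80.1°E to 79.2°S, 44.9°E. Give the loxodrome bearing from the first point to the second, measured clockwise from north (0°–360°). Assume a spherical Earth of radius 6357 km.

Δψ = ln[tan(π/4+φ₂/2)/tan(π/4+φ₁/2)] = -0.8729
Δλ = -0.6144 rad (taken the short way round)
course = atan2(Δλ, Δψ) = 215.14°

215.1°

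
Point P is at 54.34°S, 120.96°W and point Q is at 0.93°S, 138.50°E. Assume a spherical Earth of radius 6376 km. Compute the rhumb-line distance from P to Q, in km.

11061 km

Δψ = ln[tan(π/4+φ₂/2)/tan(π/4+φ₁/2)] = +1.1181;  Δφ = +0.9322 rad,  Δλ = -1.7548 rad
q = Δφ/Δψ = 0.8337
d = R·√(Δφ² + q²Δλ²) = 6376·1.73474 = 11061 km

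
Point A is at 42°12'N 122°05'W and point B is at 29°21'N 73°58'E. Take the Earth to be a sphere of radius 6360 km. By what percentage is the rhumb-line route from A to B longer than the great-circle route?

24.4%

Great circle: σ = 1.8664 rad → d_gc = Rσ = 11870.2 km
Rhumb: Δφ = -0.2243, Δλ = -2.8615, Δψ = -0.2776, q = Δφ/Δψ = 0.8078 → d_rh = R√(Δφ²+q²Δλ²) = 14770.9 km
Excess = (14770.9 − 11870.2) / 11870.2 = 2900.7 / 11870.2 = 24.44% ≈ 24.4%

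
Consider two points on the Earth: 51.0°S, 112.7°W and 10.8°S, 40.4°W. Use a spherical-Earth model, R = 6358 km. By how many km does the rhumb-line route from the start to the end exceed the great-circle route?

170 km

Great circle: cos σ = sin φ₁ sin φ₂ + cos φ₁ cos φ₂ cos Δλ,  σ = 1.2307 rad → d_gc = 7824.9 km
Rhumb line: Δψ = +0.8485, q = Δφ/Δψ = 0.8269, d_rh = R√(Δφ²+q²Δλ²) = 7994.5 km
Excess = 7994.5 − 7824.9 = 169.6 ≈ 170 km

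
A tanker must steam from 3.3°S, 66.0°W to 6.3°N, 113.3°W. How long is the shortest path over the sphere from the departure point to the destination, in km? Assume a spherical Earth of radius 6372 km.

5360 km

cos σ = sin φ₁ sin φ₂ + cos φ₁ cos φ₂ cos Δλ
      = sin(-3.30°)sin(6.30°) + cos(-3.30°)cos(6.30°)cos(-47.30°) = 0.6666
σ = 48.193° → d = Rσ = 6372·0.84112 = 5360 km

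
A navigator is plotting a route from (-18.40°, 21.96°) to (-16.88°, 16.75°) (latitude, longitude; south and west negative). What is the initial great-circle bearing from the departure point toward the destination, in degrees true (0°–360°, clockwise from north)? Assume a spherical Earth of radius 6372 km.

θ = atan2( sin Δλ·cos φ₂ ,  cos φ₁ sin φ₂ − sin φ₁ cos φ₂ cos Δλ )
  = atan2(-0.0869, +0.0253) = 286.22°

286.2°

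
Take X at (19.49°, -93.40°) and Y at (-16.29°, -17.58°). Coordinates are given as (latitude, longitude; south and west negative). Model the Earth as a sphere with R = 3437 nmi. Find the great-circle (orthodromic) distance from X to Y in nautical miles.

4957 nmi

cos σ = sin φ₁ sin φ₂ + cos φ₁ cos φ₂ cos Δλ
      = sin(19.49°)sin(-16.29°) + cos(19.49°)cos(-16.29°)cos(75.82°) = 0.1281
σ = 82.642° → d = Rσ = 3437·1.44237 = 4957 nmi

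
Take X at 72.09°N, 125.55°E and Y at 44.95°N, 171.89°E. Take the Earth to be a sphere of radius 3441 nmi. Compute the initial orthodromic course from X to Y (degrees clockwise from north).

115.8°

θ = atan2( sin Δλ·cos φ₂ ,  cos φ₁ sin φ₂ − sin φ₁ cos φ₂ cos Δλ )
  = atan2(+0.5120, -0.2477) = 115.81°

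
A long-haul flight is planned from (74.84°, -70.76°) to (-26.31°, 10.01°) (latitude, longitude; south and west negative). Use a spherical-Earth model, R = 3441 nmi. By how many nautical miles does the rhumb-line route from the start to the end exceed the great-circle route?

194 nmi

Great circle: cos σ = sin φ₁ sin φ₂ + cos φ₁ cos φ₂ cos Δλ,  σ = 1.9716 rad → d_gc = 6784.4 nmi
Rhumb line: Δψ = -2.4931, q = Δφ/Δψ = 0.7081, d_rh = R√(Δφ²+q²Δλ²) = 6978.6 nmi
Excess = 6978.6 − 6784.4 = 194.2 ≈ 194 nmi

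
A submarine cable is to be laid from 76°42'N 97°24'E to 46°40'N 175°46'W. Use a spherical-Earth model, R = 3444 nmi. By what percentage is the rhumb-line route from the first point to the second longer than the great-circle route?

Great circle: σ = 0.7719 rad → d_gc = Rσ = 2658.4 nmi
Rhumb: Δφ = -0.5242, Δλ = +1.5155, Δψ = -1.2260, q = Δφ/Δψ = 0.4276 → d_rh = R√(Δφ²+q²Δλ²) = 2870.4 nmi
Excess = (2870.4 − 2658.4) / 2658.4 = 212.0 / 2658.4 = 7.97% ≈ 8.0%

8.0%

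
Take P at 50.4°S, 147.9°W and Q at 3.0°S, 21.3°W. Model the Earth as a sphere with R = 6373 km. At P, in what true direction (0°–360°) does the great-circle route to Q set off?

121.5°

N = sin Δλ·cos φ₂ = +0.8017;  D = cos φ₁ sin φ₂ − sin φ₁ cos φ₂ cos Δλ = -0.4921
initial course = atan2(N, D) = 121.54°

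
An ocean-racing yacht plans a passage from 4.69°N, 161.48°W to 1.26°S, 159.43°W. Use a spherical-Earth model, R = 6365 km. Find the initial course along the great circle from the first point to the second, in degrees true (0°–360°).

θ = atan2( sin Δλ·cos φ₂ ,  cos φ₁ sin φ₂ − sin φ₁ cos φ₂ cos Δλ )
  = atan2(+0.0358, -0.1036) = 160.96°

161.0°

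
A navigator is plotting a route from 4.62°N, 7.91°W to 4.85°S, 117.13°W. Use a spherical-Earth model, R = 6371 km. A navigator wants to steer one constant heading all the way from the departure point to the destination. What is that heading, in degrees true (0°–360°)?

Meridional parts: M(φ₁)=+0.0807, M(φ₂)=-0.0847 → ΔM = -0.1655;  Δλ = -1.9062 rad
tan C = Δλ / ΔM = +11.5201 → C = 265.04°

265.0°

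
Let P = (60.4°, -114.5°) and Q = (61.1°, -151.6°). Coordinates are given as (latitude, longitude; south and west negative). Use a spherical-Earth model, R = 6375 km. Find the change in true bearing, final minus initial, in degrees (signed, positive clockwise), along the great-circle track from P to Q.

At departure: θ₁ = atan2(sin Δλ cos φ₂, cos φ₁ sin φ₂ − sin φ₁ cos φ₂ cos Δλ) = 288.45°
At arrival: θ₂ = atan2(sin Δλ cos φ₁, −cos φ₂ sin φ₁ + sin φ₂ cos φ₁ cos Δλ) = 255.81°
Δθ = θ₂ − θ₁ = -32.6°

-32.6°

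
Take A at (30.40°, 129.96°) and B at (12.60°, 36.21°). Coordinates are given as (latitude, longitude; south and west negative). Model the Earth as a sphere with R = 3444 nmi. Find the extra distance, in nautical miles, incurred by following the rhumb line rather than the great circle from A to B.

Great circle: cos σ = sin φ₁ sin φ₂ + cos φ₁ cos φ₂ cos Δλ,  σ = 1.5154 rad → d_gc = 5219.2 nmi
Rhumb line: Δψ = -0.3357, q = Δφ/Δψ = 0.9255, d_rh = R√(Δφ²+q²Δλ²) = 5324.0 nmi
Excess = 5324.0 − 5219.2 = 104.8 ≈ 105 nmi

105 nmi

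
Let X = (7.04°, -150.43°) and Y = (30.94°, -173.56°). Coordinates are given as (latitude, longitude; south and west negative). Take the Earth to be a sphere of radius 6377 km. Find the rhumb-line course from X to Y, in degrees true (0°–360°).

Meridional parts: M(φ₁)=+0.1232, M(φ₂)=+0.5683 → ΔM = +0.4452;  Δλ = -0.4037 rad
tan C = Δλ / ΔM = -0.9069 → C = 317.80°

317.8°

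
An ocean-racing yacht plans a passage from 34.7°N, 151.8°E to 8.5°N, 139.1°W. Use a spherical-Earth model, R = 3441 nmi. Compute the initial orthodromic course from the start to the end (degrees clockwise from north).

N = sin Δλ·cos φ₂ = +0.9239;  D = cos φ₁ sin φ₂ − sin φ₁ cos φ₂ cos Δλ = -0.0793
initial course = atan2(N, D) = 94.91°

94.9°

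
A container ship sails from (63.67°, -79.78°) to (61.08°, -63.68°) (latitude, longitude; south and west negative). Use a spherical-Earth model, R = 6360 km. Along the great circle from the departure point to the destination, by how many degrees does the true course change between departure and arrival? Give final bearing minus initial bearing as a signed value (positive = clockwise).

At departure: θ₁ = atan2(sin Δλ cos φ₂, cos φ₁ sin φ₂ − sin φ₁ cos φ₂ cos Δλ) = 101.87°
At arrival: θ₂ = atan2(sin Δλ cos φ₁, −cos φ₂ sin φ₁ + sin φ₂ cos φ₁ cos Δλ) = 116.16°
Δθ = θ₂ − θ₁ = +14.3°

+14.3°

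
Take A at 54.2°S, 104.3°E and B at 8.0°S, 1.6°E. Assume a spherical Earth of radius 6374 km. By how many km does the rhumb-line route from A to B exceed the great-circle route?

Great circle: cos σ = sin φ₁ sin φ₂ + cos φ₁ cos φ₂ cos Δλ,  σ = 1.5853 rad → d_gc = 10104.5 km
Rhumb line: Δψ = +0.9900, q = Δφ/Δψ = 0.8144, d_rh = R√(Δφ²+q²Δλ²) = 10630.2 km
Excess = 10630.2 − 10104.5 = 525.7 ≈ 526 km

526 km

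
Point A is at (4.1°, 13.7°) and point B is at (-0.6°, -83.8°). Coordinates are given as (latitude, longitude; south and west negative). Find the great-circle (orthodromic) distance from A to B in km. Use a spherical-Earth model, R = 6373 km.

cos σ = sin φ₁ sin φ₂ + cos φ₁ cos φ₂ cos Δλ
      = sin(4.10°)sin(-0.60°) + cos(4.10°)cos(-0.60°)cos(-97.50°) = -0.1309
σ = 97.524° → d = Rσ = 6373·1.70211 = 10848 km

10848 km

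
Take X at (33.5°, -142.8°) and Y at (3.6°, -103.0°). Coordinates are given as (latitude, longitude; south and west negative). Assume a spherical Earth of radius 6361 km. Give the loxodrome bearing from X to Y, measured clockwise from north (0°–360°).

128.8°

Δψ = ln[tan(π/4+φ₂/2)/tan(π/4+φ₁/2)] = -0.5583
Δλ = +0.6946 rad (taken the short way round)
course = atan2(Δλ, Δψ) = 128.79°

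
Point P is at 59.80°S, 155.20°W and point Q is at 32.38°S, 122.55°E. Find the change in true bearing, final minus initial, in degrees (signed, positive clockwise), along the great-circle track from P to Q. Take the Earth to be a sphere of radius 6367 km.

Initial bearing θ₁ = atan2(sin Δλ cos φ₂, cos φ₁ sin φ₂ − sin φ₁ cos φ₂ cos Δλ) = 258.45°
Final bearing θ₂ = (initial bearing from the destination back to the start) + 180° = 324.30°
Δθ = θ₂ − θ₁ = +65.8°

+65.8°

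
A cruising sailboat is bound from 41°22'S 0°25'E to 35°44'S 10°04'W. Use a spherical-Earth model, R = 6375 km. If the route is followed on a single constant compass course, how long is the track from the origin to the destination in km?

Δψ = ln[tan(π/4+φ₂/2)/tan(π/4+φ₁/2)] = +0.1258;  Δφ = +0.0983 rad,  Δλ = -0.1830 rad
q = Δφ/Δψ = 0.7813
d = R·√(Δφ² + q²Δλ²) = 6375·0.17351 = 1106 km

1106 km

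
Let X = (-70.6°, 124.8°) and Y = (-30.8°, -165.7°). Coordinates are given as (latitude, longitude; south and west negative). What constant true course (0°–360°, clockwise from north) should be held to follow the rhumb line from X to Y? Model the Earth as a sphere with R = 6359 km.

45.3°

Meridional parts: M(φ₁)=-1.7665, M(φ₂)=-0.5655 → ΔM = +1.2010;  Δλ = +1.2130 rad
tan C = Δλ / ΔM = +1.0100 → C = 45.29°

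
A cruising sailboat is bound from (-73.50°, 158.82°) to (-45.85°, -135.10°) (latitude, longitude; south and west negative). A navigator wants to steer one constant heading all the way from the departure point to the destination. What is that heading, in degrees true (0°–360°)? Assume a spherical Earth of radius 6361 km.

48.3°

Δψ = ln[tan(π/4+φ₂/2)/tan(π/4+φ₁/2)] = +1.0286
Δλ = +1.1533 rad (taken the short way round)
course = atan2(Δλ, Δψ) = 48.27°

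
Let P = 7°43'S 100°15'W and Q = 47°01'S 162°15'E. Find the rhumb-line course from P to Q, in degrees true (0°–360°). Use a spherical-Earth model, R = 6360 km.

244.9°

Δψ = ln[tan(π/4+φ₂/2)/tan(π/4+φ₁/2)] = -0.7970
Δλ = -1.7017 rad (taken the short way round)
course = atan2(Δλ, Δψ) = 244.90°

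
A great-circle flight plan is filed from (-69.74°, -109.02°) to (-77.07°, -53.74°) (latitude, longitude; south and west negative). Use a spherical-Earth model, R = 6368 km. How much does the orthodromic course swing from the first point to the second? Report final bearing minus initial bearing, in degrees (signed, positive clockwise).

Initial bearing θ₁ = atan2(sin Δλ cos φ₂, cos φ₁ sin φ₂ − sin φ₁ cos φ₂ cos Δλ) = 139.84°
Final bearing θ₂ = (initial bearing from the destination back to the start) + 180° = 86.44°
Δθ = θ₂ − θ₁ = -53.4°

-53.4°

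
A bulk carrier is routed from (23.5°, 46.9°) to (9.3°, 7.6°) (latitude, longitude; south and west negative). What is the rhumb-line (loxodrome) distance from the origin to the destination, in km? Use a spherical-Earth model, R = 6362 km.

4462 km

Rhumb course C = atan2(Δλ, Δψ) with Δψ = ln[tan(π/4+φ₂/2)/tan(π/4+φ₁/2)] = -0.2591, Δλ = -0.6859 → C = 249.30°
d = R·|Δφ| / |cos C| = 6362·0.24784 / 0.35341 = 4462 km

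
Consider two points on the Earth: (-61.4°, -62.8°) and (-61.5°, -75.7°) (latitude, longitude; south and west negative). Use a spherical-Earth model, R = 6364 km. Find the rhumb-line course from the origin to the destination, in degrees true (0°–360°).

Δψ = ln[tan(π/4+φ₂/2)/tan(π/4+φ₁/2)] = -0.0037
Δλ = -0.2251 rad (taken the short way round)
course = atan2(Δλ, Δψ) = 269.07°

269.1°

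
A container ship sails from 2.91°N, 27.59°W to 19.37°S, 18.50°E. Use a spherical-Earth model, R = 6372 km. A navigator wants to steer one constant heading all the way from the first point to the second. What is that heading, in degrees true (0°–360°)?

Meridional parts: M(φ₁)=+0.0508, M(φ₂)=-0.3447 → ΔM = -0.3955;  Δλ = +0.8044 rad
tan C = Δλ / ΔM = -2.0339 → C = 116.18°

116.2°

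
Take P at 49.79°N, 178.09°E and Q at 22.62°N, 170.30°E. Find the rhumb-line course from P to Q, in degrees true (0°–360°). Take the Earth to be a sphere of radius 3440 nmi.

Meridional parts: M(φ₁)=+1.0050, M(φ₂)=+0.4055 → ΔM = -0.5995;  Δλ = -0.1360 rad
tan C = Δλ / ΔM = +0.2268 → C = 192.78°

192.8°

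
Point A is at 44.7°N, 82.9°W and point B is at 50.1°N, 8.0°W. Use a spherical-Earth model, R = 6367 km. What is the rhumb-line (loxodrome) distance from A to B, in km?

Δψ = ln[tan(π/4+φ₂/2)/tan(π/4+φ₁/2)] = +0.1394;  Δφ = +0.0942 rad,  Δλ = +1.3073 rad
q = Δφ/Δψ = 0.6760
d = R·√(Δφ² + q²Δλ²) = 6367·0.88876 = 5659 km

5659 km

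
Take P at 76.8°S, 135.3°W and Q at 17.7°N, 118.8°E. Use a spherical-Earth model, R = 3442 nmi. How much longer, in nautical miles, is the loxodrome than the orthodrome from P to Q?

Great circle: cos σ = sin φ₁ sin φ₂ + cos φ₁ cos φ₂ cos Δλ,  σ = 1.9343 rad → d_gc = 6658.0 nmi
Rhumb line: Δψ = +2.4707, q = Δφ/Δψ = 0.6676, d_rh = R√(Δφ²+q²Δλ²) = 7089.8 nmi
Excess = 7089.8 − 6658.0 = 431.8 ≈ 432 nmi

432 nmi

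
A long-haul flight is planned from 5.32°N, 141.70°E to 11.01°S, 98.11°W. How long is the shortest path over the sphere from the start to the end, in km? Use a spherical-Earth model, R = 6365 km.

13399 km

Haversine: a = sin²(Δφ/2)+cos φ₁ cos φ₂ sin²(Δλ/2) = 0.75460;  σ = 2·atan2(√a,√(1−a))
σ = 120.610° → d = Rσ = 6365·2.10504 = 13399 km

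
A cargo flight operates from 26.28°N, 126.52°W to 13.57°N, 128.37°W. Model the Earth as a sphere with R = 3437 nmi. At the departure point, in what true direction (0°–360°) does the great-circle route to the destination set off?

188.1°

θ = atan2( sin Δλ·cos φ₂ ,  cos φ₁ sin φ₂ − sin φ₁ cos φ₂ cos Δλ )
  = atan2(-0.0314, -0.2198) = 188.13°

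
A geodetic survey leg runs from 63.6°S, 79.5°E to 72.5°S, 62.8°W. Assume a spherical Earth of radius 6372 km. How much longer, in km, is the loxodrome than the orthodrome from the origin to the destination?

1299 km

Great circle: cos σ = sin φ₁ sin φ₂ + cos φ₁ cos φ₂ cos Δλ,  σ = 0.7251 rad → d_gc = 4620.0 km
Rhumb line: Δψ = -0.4213, q = Δφ/Δψ = 0.3687, d_rh = R√(Δφ²+q²Δλ²) = 5918.8 km
Excess = 5918.8 − 4620.0 = 1298.8 ≈ 1299 km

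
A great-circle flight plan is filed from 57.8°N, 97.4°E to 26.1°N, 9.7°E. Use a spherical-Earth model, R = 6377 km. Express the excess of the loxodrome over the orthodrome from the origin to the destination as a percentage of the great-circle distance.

5.3%

Great circle: σ = 1.1686 rad → d_gc = Rσ = 7451.9 km
Rhumb: Δφ = -0.5533, Δλ = -1.5307, Δψ = -0.7704, q = Δφ/Δψ = 0.7181 → d_rh = R√(Δφ²+q²Δλ²) = 7847.5 km
Excess = (7847.5 − 7451.9) / 7451.9 = 395.6 / 7451.9 = 5.31% ≈ 5.3%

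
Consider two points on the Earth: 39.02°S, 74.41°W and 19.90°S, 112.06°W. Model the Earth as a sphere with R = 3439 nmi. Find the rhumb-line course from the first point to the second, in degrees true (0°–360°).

Δψ = ln[tan(π/4+φ₂/2)/tan(π/4+φ₁/2)] = +0.3862
Δλ = -0.6571 rad (taken the short way round)
course = atan2(Δλ, Δψ) = 300.44°

300.4°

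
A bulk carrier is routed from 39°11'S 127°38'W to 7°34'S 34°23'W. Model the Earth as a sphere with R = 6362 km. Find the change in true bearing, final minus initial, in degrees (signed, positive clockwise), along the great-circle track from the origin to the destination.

Initial bearing θ₁ = atan2(sin Δλ cos φ₂, cos φ₁ sin φ₂ − sin φ₁ cos φ₂ cos Δλ) = 97.91°
Final bearing θ₂ = (initial bearing from the destination back to the start) + 180° = 50.76°
Δθ = θ₂ − θ₁ = -47.2°

-47.2°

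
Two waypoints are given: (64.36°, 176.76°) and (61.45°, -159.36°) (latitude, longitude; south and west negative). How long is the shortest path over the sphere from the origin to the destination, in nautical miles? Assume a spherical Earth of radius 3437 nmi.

671 nmi

Haversine: a = sin²(Δφ/2)+cos φ₁ cos φ₂ sin²(Δλ/2) = 0.00950;  σ = 2·atan2(√a,√(1−a))
σ = 11.185° → d = Rσ = 3437·0.19521 = 671 nmi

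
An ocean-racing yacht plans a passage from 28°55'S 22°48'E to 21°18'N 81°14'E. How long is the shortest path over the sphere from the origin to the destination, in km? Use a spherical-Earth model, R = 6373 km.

8392 km

Haversine: a = sin²(Δφ/2)+cos φ₁ cos φ₂ sin²(Δλ/2) = 0.37436;  σ = 2·atan2(√a,√(1−a))
σ = 75.447° → d = Rσ = 6373·1.31680 = 8392 km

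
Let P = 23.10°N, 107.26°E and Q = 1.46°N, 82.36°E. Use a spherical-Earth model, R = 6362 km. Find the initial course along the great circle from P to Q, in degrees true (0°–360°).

231.7°

θ = atan2( sin Δλ·cos φ₂ ,  cos φ₁ sin φ₂ − sin φ₁ cos φ₂ cos Δλ )
  = atan2(-0.4209, -0.3323) = 231.71°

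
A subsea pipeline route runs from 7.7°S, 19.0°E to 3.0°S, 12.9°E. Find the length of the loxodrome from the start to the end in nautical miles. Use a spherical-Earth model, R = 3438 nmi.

Rhumb course C = atan2(Δλ, Δψ) with Δψ = ln[tan(π/4+φ₂/2)/tan(π/4+φ₁/2)] = +0.0824, Δλ = -0.1065 → C = 307.74°
d = R·|Δφ| / |cos C| = 3438·0.08203 / 0.61212 = 461 nmi

461 nmi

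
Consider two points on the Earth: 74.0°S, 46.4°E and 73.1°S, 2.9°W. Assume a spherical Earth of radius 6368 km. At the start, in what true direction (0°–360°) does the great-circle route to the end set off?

249.7°

N = sin Δλ·cos φ₂ = -0.2204;  D = cos φ₁ sin φ₂ − sin φ₁ cos φ₂ cos Δλ = -0.0815
initial course = atan2(N, D) = 249.70°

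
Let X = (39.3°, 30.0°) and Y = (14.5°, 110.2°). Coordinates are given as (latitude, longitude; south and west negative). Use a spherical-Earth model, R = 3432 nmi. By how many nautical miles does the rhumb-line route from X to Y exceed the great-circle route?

Great circle: cos σ = sin φ₁ sin φ₂ + cos φ₁ cos φ₂ cos Δλ,  σ = 1.2806 rad → d_gc = 4395.1 nmi
Rhumb line: Δψ = -0.4912, q = Δφ/Δψ = 0.8811, d_rh = R√(Δφ²+q²Δλ²) = 4486.1 nmi
Excess = 4486.1 − 4395.1 = 91.0 ≈ 91 nmi

91 nmi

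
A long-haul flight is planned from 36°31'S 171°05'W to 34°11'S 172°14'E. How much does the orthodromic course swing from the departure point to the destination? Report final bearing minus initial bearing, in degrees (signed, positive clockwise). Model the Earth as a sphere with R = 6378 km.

+9.7°

At departure: θ₁ = atan2(sin Δλ cos φ₂, cos φ₁ sin φ₂ − sin φ₁ cos φ₂ cos Δλ) = 274.81°
At arrival: θ₂ = atan2(sin Δλ cos φ₁, −cos φ₂ sin φ₁ + sin φ₂ cos φ₁ cos Δλ) = 284.51°
Δθ = θ₂ − θ₁ = +9.7°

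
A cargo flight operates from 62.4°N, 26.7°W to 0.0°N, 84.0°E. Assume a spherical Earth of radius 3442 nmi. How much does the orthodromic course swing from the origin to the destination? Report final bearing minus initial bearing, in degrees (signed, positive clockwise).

+82.5°

Initial bearing θ₁ = atan2(sin Δλ cos φ₂, cos φ₁ sin φ₂ − sin φ₁ cos φ₂ cos Δλ) = 71.49°
Final bearing θ₂ = (initial bearing from the destination back to the start) + 180° = 153.94°
Δθ = θ₂ − θ₁ = +82.5°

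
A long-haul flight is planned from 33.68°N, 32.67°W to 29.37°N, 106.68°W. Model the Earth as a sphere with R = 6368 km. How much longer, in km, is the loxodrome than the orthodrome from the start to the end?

Great circle: cos σ = sin φ₁ sin φ₂ + cos φ₁ cos φ₂ cos Δλ,  σ = 1.0795 rad → d_gc = 6874.4 km
Rhumb line: Δψ = -0.0883, q = Δφ/Δψ = 0.8521, d_rh = R√(Δφ²+q²Δλ²) = 7025.1 km
Excess = 7025.1 − 6874.4 = 150.7 ≈ 151 km

151 km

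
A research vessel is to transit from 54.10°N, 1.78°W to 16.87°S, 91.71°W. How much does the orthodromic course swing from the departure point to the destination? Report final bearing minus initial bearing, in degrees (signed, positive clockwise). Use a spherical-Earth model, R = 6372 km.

-42.8°

At departure: θ₁ = atan2(sin Δλ cos φ₂, cos φ₁ sin φ₂ − sin φ₁ cos φ₂ cos Δλ) = 259.86°
At arrival: θ₂ = atan2(sin Δλ cos φ₁, −cos φ₂ sin φ₁ + sin φ₂ cos φ₁ cos Δλ) = 217.10°
Δθ = θ₂ − θ₁ = -42.8°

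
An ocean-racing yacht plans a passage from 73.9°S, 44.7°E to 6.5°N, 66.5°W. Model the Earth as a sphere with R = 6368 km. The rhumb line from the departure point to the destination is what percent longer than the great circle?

Great circle: σ = 1.7807 rad → d_gc = Rσ = 11339.7 km
Rhumb: Δφ = +1.4032, Δλ = -1.9408, Δψ = +2.0696, q = Δφ/Δψ = 0.6780 → d_rh = R√(Δφ²+q²Δλ²) = 12250.2 km
Excess = (12250.2 − 11339.7) / 11339.7 = 910.5 / 11339.7 = 8.03% ≈ 8.0%

8.0%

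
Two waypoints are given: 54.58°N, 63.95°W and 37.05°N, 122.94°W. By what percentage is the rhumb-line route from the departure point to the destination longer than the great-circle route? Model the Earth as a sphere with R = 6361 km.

2.5%

Great circle: σ = 0.7535 rad → d_gc = Rσ = 4792.9 km
Rhumb: Δφ = -0.3060, Δλ = -1.0296, Δψ = -0.4444, q = Δφ/Δψ = 0.6884 → d_rh = R√(Δφ²+q²Δλ²) = 4910.6 km
Excess = (4910.6 − 4792.9) / 4792.9 = 117.7 / 4792.9 = 2.46% ≈ 2.5%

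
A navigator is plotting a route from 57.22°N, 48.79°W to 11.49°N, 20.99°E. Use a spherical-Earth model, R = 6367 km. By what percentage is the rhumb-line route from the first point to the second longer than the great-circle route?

2.4%

Great circle: σ = 1.2123 rad → d_gc = Rσ = 7718.8 km
Rhumb: Δφ = -0.7981, Δλ = +1.2179, Δψ = -1.0218, q = Δφ/Δψ = 0.7811 → d_rh = R√(Δφ²+q²Δλ²) = 7906.2 km
Excess = (7906.2 − 7718.8) / 7718.8 = 187.4 / 7718.8 = 2.43% ≈ 2.4%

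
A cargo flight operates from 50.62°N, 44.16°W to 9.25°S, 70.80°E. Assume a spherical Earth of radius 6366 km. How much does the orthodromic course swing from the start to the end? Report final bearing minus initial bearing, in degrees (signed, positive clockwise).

Initial bearing θ₁ = atan2(sin Δλ cos φ₂, cos φ₁ sin φ₂ − sin φ₁ cos φ₂ cos Δλ) = 76.19°
Final bearing θ₂ = (initial bearing from the destination back to the start) + 180° = 141.37°
Δθ = θ₂ − θ₁ = +65.2°

+65.2°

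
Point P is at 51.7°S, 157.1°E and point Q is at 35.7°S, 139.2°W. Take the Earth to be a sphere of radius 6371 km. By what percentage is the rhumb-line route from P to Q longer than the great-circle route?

Great circle: σ = 0.8217 rad → d_gc = Rσ = 5235.3 km
Rhumb: Δφ = +0.2793, Δλ = +1.1118, Δψ = +0.3899, q = Δφ/Δψ = 0.7163 → d_rh = R√(Δφ²+q²Δλ²) = 5376.3 km
Excess = (5376.3 − 5235.3) / 5235.3 = 141.0 / 5235.3 = 2.69% ≈ 2.7%

2.7%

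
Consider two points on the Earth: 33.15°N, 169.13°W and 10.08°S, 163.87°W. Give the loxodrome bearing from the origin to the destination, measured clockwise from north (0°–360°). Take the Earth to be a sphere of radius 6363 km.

Δψ = ln[tan(π/4+φ₂/2)/tan(π/4+φ₁/2)] = -0.7907
Δλ = +0.0918 rad (taken the short way round)
course = atan2(Δλ, Δψ) = 173.38°

173.4°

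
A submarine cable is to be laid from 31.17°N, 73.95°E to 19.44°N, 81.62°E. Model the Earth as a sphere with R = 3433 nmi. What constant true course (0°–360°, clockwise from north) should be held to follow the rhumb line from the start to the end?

149.5°

Meridional parts: M(φ₁)=+0.5730, M(φ₂)=+0.3460 → ΔM = -0.2270;  Δλ = +0.1339 rad
tan C = Δλ / ΔM = -0.5896 → C = 149.47°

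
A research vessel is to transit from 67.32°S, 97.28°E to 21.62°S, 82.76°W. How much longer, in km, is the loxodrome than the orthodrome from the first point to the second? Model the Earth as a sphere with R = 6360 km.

Great circle: cos σ = sin φ₁ sin φ₂ + cos φ₁ cos φ₂ cos Δλ,  σ = 1.5893 rad → d_gc = 10107.9 km
Rhumb line: Δψ = +1.2201, q = Δφ/Δψ = 0.6537, d_rh = R√(Δφ²+q²Δλ²) = 14009.8 km
Excess = 14009.8 − 10107.9 = 3901.9 ≈ 3902 km

3902 km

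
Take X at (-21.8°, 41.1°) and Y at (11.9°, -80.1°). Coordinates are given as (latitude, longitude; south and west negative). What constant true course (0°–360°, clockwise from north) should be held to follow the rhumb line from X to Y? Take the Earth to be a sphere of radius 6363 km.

Meridional parts: M(φ₁)=-0.3900, M(φ₂)=+0.2092 → ΔM = +0.5992;  Δλ = -2.1153 rad
tan C = Δλ / ΔM = -3.5302 → C = 285.82°

285.8°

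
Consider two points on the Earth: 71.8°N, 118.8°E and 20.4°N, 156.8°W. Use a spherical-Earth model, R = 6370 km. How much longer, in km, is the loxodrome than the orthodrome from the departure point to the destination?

Great circle: cos σ = sin φ₁ sin φ₂ + cos φ₁ cos φ₂ cos Δλ,  σ = 1.2028 rad → d_gc = 7662.1 km
Rhumb line: Δψ = -1.4677, q = Δφ/Δψ = 0.6112, d_rh = R√(Δφ²+q²Δλ²) = 8096.4 km
Excess = 8096.4 − 7662.1 = 434.3 ≈ 434 km

434 km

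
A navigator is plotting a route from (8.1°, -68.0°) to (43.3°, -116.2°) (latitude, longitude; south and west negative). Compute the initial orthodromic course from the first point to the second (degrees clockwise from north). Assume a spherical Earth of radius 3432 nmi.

θ = atan2( sin Δλ·cos φ₂ ,  cos φ₁ sin φ₂ − sin φ₁ cos φ₂ cos Δλ )
  = atan2(-0.5425, +0.6106) = 318.38°

318.4°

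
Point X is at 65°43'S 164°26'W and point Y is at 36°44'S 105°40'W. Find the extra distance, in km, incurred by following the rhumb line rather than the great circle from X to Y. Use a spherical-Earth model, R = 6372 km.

Great circle: cos σ = sin φ₁ sin φ₂ + cos φ₁ cos φ₂ cos Δλ,  σ = 0.7726 rad → d_gc = 4923.24 km
Rhumb line: Δψ = +0.8463, q = Δφ/Δψ = 0.5977, d_rh = R√(Δφ²+q²Δλ²) = 5064.66 km
Excess = 5064.66 − 4923.24 = 141.42 ≈ 141 km

141 km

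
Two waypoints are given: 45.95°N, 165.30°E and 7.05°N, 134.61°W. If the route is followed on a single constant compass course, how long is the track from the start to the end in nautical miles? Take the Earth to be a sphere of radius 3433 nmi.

Δψ = ln[tan(π/4+φ₂/2)/tan(π/4+φ₁/2)] = -0.7817;  Δφ = -0.6789 rad,  Δλ = +1.0488 rad
q = Δφ/Δψ = 0.8686
d = R·√(Δφ² + q²Δλ²) = 3433·1.13611 = 3900 nmi

3900 nmi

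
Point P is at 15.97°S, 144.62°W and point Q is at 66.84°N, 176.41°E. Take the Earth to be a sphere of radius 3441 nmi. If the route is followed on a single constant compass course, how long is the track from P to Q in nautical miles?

Rhumb course C = atan2(Δλ, Δψ) with Δψ = ln[tan(π/4+φ₂/2)/tan(π/4+φ₁/2)] = +1.8676, Δλ = -0.6802 → C = 339.99°
d = R·|Δφ| / |cos C| = 3441·1.44531 / 0.93963 = 5293 nmi

5293 nmi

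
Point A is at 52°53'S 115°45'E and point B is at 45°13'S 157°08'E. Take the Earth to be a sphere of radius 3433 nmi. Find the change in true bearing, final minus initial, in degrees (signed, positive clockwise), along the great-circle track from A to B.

At departure: θ₁ = atan2(sin Δλ cos φ₂, cos φ₁ sin φ₂ − sin φ₁ cos φ₂ cos Δλ) = 90.84°
At arrival: θ₂ = atan2(sin Δλ cos φ₁, −cos φ₂ sin φ₁ + sin φ₂ cos φ₁ cos Δλ) = 58.93°
Δθ = θ₂ − θ₁ = -31.9°

-31.9°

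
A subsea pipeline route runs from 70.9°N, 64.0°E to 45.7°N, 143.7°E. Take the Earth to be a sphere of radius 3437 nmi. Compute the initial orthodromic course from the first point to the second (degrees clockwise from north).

N = sin Δλ·cos φ₂ = +0.6872;  D = cos φ₁ sin φ₂ − sin φ₁ cos φ₂ cos Δλ = +0.1162
initial course = atan2(N, D) = 80.40°

80.4°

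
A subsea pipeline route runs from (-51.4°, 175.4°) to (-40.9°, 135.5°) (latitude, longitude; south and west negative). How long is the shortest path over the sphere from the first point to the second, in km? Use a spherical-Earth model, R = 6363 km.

3236 km

cos σ = sin φ₁ sin φ₂ + cos φ₁ cos φ₂ cos Δλ
      = sin(-51.40°)sin(-40.90°) + cos(-51.40°)cos(-40.90°)cos(-39.90°) = 0.8735
σ = 29.137° → d = Rσ = 6363·0.50853 = 3236 km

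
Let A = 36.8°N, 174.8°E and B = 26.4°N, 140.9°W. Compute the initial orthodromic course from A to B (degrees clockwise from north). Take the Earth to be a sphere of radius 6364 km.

θ = atan2( sin Δλ·cos φ₂ ,  cos φ₁ sin φ₂ − sin φ₁ cos φ₂ cos Δλ )
  = atan2(+0.6256, -0.0280) = 92.56°

92.6°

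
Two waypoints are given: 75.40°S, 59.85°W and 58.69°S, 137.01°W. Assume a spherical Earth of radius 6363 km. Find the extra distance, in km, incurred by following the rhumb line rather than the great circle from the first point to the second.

Great circle: cos σ = sin φ₁ sin φ₂ + cos φ₁ cos φ₂ cos Δλ,  σ = 0.5435 rad → d_gc = 3458.5 km
Rhumb line: Δψ = +0.7828, q = Δφ/Δψ = 0.3726, d_rh = R√(Δφ²+q²Δλ²) = 3692.6 km
Excess = 3692.6 − 3458.5 = 234.1 ≈ 234 km

234 km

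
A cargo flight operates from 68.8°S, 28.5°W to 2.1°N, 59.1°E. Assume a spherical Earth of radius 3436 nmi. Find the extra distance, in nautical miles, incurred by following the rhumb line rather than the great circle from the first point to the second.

Great circle: cos σ = sin φ₁ sin φ₂ + cos φ₁ cos φ₂ cos Δλ,  σ = 1.5898 rad → d_gc = 5462.6 nmi
Rhumb line: Δψ = +1.7125, q = Δφ/Δψ = 0.7226, d_rh = R√(Δφ²+q²Δλ²) = 5699.8 nmi
Excess = 5699.8 − 5462.6 = 237.2 ≈ 237 nmi

237 nmi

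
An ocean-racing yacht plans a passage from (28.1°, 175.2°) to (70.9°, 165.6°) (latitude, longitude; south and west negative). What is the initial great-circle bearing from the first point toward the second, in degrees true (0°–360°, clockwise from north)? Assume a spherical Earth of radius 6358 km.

355.4°

N = sin Δλ·cos φ₂ = -0.0546;  D = cos φ₁ sin φ₂ − sin φ₁ cos φ₂ cos Δλ = +0.6816
initial course = atan2(N, D) = 355.42°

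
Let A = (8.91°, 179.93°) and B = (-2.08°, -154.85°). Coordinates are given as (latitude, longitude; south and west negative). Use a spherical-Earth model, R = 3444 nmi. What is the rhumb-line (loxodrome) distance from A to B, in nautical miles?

Rhumb course C = atan2(Δλ, Δψ) with Δψ = ln[tan(π/4+φ₂/2)/tan(π/4+φ₁/2)] = -0.1925, Δλ = +0.4402 → C = 113.62°
d = R·|Δφ| / |cos C| = 3444·0.19181 / 0.40060 = 1649 nmi

1649 nmi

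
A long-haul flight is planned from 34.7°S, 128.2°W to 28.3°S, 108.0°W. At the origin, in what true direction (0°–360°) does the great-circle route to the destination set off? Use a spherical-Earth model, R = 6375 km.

θ = atan2( sin Δλ·cos φ₂ ,  cos φ₁ sin φ₂ − sin φ₁ cos φ₂ cos Δλ )
  = atan2(+0.3040, +0.0806) = 75.15°

75.1°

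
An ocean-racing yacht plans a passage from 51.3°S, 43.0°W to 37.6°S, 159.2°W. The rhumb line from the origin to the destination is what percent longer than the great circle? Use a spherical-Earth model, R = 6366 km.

Great circle: σ = 1.3104 rad → d_gc = Rσ = 8342.0 km
Rhumb: Δφ = +0.2391, Δλ = -2.0281, Δψ = +0.3373, q = Δφ/Δψ = 0.7089 → d_rh = R√(Δφ²+q²Δλ²) = 9277.6 km
Excess = (9277.6 − 8342.0) / 8342.0 = 935.6 / 8342.0 = 11.22% ≈ 11.2%

11.2%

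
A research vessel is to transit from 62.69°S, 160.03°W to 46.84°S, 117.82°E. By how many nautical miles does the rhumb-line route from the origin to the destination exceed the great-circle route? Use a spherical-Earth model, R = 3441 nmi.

Great circle: cos σ = sin φ₁ sin φ₂ + cos φ₁ cos φ₂ cos Δλ,  σ = 0.8079 rad → d_gc = 2780.0 nmi
Rhumb line: Δψ = +0.4874, q = Δφ/Δψ = 0.5676, d_rh = R√(Δφ²+q²Δλ²) = 2957.6 nmi
Excess = 2957.6 − 2780.0 = 177.6 ≈ 178 nmi

178 nmi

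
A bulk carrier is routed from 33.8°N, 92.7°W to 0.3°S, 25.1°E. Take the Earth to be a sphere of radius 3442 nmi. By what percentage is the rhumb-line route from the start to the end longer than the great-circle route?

2.6%

Great circle: σ = 1.9719 rad → d_gc = Rσ = 6787.4 nmi
Rhumb: Δφ = -0.5952, Δλ = +2.0560, Δψ = -0.6327, q = Δφ/Δψ = 0.9407 → d_rh = R√(Δφ²+q²Δλ²) = 6965.0 nmi
Excess = (6965.0 − 6787.4) / 6787.4 = 177.6 / 6787.4 = 2.62% ≈ 2.6%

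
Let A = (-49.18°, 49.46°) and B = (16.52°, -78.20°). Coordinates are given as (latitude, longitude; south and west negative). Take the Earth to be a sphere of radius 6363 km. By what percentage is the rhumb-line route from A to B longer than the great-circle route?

Great circle: σ = 2.2119 rad → d_gc = Rσ = 14074.4 km
Rhumb: Δφ = +1.1467, Δλ = -2.2281, Δψ = +1.2810, q = Δφ/Δψ = 0.8951 → d_rh = R√(Δφ²+q²Δλ²) = 14638.6 km
Excess = (14638.6 − 14074.4) / 14074.4 = 564.2 / 14074.4 = 4.01% ≈ 4.0%

4.0%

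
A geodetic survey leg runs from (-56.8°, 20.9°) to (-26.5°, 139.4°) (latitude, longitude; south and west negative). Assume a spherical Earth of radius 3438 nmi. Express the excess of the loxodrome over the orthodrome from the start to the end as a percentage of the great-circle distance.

Great circle: σ = 1.4308 rad → d_gc = Rσ = 4919.1 nmi
Rhumb: Δφ = +0.5288, Δλ = +2.0682, Δψ = +0.7303, q = Δφ/Δψ = 0.7241 → d_rh = R√(Δφ²+q²Δλ²) = 5460.3 nmi
Excess = (5460.3 − 4919.1) / 4919.1 = 541.2 / 4919.1 = 11.00% ≈ 11.0%

11.0%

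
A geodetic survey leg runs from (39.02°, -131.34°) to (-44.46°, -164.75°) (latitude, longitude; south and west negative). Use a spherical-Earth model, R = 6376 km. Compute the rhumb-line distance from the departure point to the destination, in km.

9881 km

Rhumb course C = atan2(Δλ, Δψ) with Δψ = ln[tan(π/4+φ₂/2)/tan(π/4+φ₁/2)] = -1.6088, Δλ = -0.5831 → C = 199.92°
d = R·|Δφ| / |cos C| = 6376·1.45700 / 0.94015 = 9881 km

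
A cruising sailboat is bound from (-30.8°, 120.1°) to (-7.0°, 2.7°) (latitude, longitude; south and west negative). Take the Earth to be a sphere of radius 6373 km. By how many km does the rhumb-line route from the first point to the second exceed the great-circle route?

Great circle: cos σ = sin φ₁ sin φ₂ + cos φ₁ cos φ₂ cos Δλ,  σ = 1.9070 rad → d_gc = 12153.6 km
Rhumb line: Δψ = +0.4430, q = Δφ/Δψ = 0.9376, d_rh = R√(Δφ²+q²Δλ²) = 12526.9 km
Excess = 12526.9 − 12153.6 = 373.3 ≈ 373 km

373 km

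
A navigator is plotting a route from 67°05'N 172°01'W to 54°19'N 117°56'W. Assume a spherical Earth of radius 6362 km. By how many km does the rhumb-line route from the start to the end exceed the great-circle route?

92 km

Great circle: cos σ = sin φ₁ sin φ₂ + cos φ₁ cos φ₂ cos Δλ,  σ = 0.4920 rad → d_gc = 3130.2 km
Rhumb line: Δψ = -0.4624, q = Δφ/Δψ = 0.4818, d_rh = R√(Δφ²+q²Δλ²) = 3222.2 km
Excess = 3222.2 − 3130.2 = 92.0 ≈ 92 km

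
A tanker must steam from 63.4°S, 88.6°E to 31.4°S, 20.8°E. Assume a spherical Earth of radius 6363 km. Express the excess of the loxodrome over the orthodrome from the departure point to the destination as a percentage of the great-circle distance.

3.5%

Great circle: σ = 0.9144 rad → d_gc = Rσ = 5818.3 km
Rhumb: Δφ = +0.5585, Δλ = -1.1833, Δψ = +0.8645, q = Δφ/Δψ = 0.6460 → d_rh = R√(Δφ²+q²Δλ²) = 6024.1 km
Excess = (6024.1 − 5818.3) / 5818.3 = 205.8 / 5818.3 = 3.54% ≈ 3.5%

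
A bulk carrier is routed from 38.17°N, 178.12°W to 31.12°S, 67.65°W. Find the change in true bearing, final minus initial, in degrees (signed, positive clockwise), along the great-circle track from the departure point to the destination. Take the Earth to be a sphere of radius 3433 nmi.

+12.3°

Initial bearing θ₁ = atan2(sin Δλ cos φ₂, cos φ₁ sin φ₂ − sin φ₁ cos φ₂ cos Δλ) = 105.43°
Final bearing θ₂ = (initial bearing from the destination back to the start) + 180° = 117.72°
Δθ = θ₂ − θ₁ = +12.3°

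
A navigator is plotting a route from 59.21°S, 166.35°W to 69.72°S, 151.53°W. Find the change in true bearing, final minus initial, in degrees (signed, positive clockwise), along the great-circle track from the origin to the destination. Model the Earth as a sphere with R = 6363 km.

At departure: θ₁ = atan2(sin Δλ cos φ₂, cos φ₁ sin φ₂ − sin φ₁ cos φ₂ cos Δλ) = 155.25°
At arrival: θ₂ = atan2(sin Δλ cos φ₁, −cos φ₂ sin φ₁ + sin φ₂ cos φ₁ cos Δλ) = 141.81°
Δθ = θ₂ − θ₁ = -13.4°

-13.4°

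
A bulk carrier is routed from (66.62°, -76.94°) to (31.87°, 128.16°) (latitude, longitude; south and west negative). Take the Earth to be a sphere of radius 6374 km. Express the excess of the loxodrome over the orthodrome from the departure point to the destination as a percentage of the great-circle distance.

Great circle: σ = 1.3904 rad → d_gc = Rσ = 8862.1 km
Rhumb: Δφ = -0.6065, Δλ = -2.7035, Δψ = -0.9881, q = Δφ/Δψ = 0.6138 → d_rh = R√(Δφ²+q²Δλ²) = 11261.3 km
Excess = (11261.3 − 8862.1) / 8862.1 = 2399.2 / 8862.1 = 27.07% ≈ 27.1%

27.1%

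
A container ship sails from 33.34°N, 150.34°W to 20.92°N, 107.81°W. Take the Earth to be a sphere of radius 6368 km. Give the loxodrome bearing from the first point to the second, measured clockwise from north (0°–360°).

Δψ = ln[tan(π/4+φ₂/2)/tan(π/4+φ₁/2)] = -0.2443
Δλ = +0.7423 rad (taken the short way round)
course = atan2(Δλ, Δψ) = 108.22°

108.2°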